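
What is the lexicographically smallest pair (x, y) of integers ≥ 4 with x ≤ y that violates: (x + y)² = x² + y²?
Substituting (4, 4) into the claim:
LHS = (4 + 4)² = 64
RHS = 4² + 4² = 32

Since LHS ≠ RHS, this pair disproves the claim, and no lexicographically smaller pair (x ≤ y, integers ≥ 4) does.

For instance (11, 11) is also a counterexample (LHS = 484, RHS = 242), but it's lexicographically larger.

Answer: (x, y) = (4, 4)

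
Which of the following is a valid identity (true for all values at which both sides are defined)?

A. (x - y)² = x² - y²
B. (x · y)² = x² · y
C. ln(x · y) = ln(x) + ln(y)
C

A: fails at (3, 7) — LHS = 16, RHS = -40.
B: fails at (3, 5) — LHS = 225, RHS = 45.
C: holds — e.g. at (1, 5), both sides equal ln(5) ≈ 1.609.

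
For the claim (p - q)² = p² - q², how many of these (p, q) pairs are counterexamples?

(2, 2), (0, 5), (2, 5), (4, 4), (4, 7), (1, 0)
3

Testing each pair:
(2, 2): LHS = 0, RHS = 0 → satisfies claim
(0, 5): LHS = 25, RHS = -25 → counterexample
(2, 5): LHS = 9, RHS = -21 → counterexample
(4, 4): LHS = 0, RHS = 0 → satisfies claim
(4, 7): LHS = 9, RHS = -33 → counterexample
(1, 0): LHS = 1, RHS = 1 → satisfies claim

That makes 3 counterexamples.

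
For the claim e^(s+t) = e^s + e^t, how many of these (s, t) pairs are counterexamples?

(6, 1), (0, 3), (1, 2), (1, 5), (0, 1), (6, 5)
6

Testing each pair:
(6, 1): LHS = e^7 ≈ 1097, RHS = e + e^6 ≈ 406.1 → counterexample
(0, 3): LHS = e^3 ≈ 20.09, RHS = 1 + e^3 ≈ 21.09 → counterexample
(1, 2): LHS = e^3 ≈ 20.09, RHS = e + e^2 ≈ 10.11 → counterexample
(1, 5): LHS = e^6 ≈ 403.4, RHS = e + e^5 ≈ 151.1 → counterexample
(0, 1): LHS = e ≈ 2.718, RHS = 1 + e ≈ 3.718 → counterexample
(6, 5): LHS = e^11 ≈ 59874.1, RHS = e^5 + e^6 ≈ 551.8 → counterexample

That makes 6 counterexamples.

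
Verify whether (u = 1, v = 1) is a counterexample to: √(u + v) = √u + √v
Substituting u = 1, v = 1:
LHS = √(1 + 1) = √(2) ≈ 1.414
RHS = √1 + √1 = 2

Since LHS ≠ RHS, this pair disproves the claim.

Answer: Yes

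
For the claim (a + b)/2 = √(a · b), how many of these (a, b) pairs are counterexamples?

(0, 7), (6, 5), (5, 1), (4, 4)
Testing each pair:
(0, 7): LHS = 7/2, RHS = 0 → counterexample
(6, 5): LHS = 11/2, RHS = √(30) ≈ 5.477 → counterexample
(5, 1): LHS = 3, RHS = √(5) ≈ 2.236 → counterexample
(4, 4): LHS = 4, RHS = 4 → satisfies claim

That makes 3 counterexamples.

Answer: 3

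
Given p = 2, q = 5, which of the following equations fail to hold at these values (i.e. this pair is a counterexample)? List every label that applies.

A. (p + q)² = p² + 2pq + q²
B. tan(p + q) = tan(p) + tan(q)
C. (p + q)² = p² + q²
B, C

Evaluating each claim at the given values:
A. LHS = 49, RHS = 49 → holds here (LHS = RHS)
B. LHS = tan(7) ≈ 0.8714, RHS = tan(5) + tan(2) ≈ -5.566 → fails here (LHS ≠ RHS)
C. LHS = 49, RHS = 29 → fails here (LHS ≠ RHS)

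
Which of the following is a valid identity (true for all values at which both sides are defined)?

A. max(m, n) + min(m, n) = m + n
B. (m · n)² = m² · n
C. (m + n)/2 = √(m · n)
A: holds — e.g. at (2, 2), both sides equal 4.
B: fails at (4, 4) — LHS = 256, RHS = 64.
C: fails at (1, 5) — LHS = 3, RHS = √(5) ≈ 2.236.

Answer: A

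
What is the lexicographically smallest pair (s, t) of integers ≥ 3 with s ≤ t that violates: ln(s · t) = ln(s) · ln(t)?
(s, t) = (3, 3)

Substituting (3, 3) into the claim:
LHS = ln(3 · 3) = ln(9) ≈ 2.197
RHS = ln(3) · ln(3) = ln(3)² ≈ 1.207

Since LHS ≠ RHS, this pair disproves the claim, and no lexicographically smaller pair (s ≤ t, integers ≥ 3) does.

For instance (4, 4) is also a counterexample (LHS = ln(16) ≈ 2.773, RHS = ln(4)² ≈ 1.922), but it's lexicographically larger.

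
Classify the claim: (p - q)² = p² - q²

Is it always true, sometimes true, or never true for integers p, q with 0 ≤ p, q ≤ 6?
It holds at (p, q) = (2, 0) (both sides equal 4), but fails at (p, q) = (3, 2) (LHS = 1, RHS = 5).

Answer: Sometimes true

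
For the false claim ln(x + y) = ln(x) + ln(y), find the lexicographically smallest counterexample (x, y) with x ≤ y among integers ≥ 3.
Substituting (3, 3) into the claim:
LHS = ln(3 + 3) = ln(6) ≈ 1.792
RHS = ln(3) + ln(3) = 2·ln(3) ≈ 2.197

Since LHS ≠ RHS, this pair disproves the claim, and no lexicographically smaller pair (x ≤ y, integers ≥ 3) does.

For instance (8, 8) is also a counterexample (LHS = ln(16) ≈ 2.773, RHS = 2·ln(8) ≈ 4.159), but it's lexicographically larger.

Answer: (x, y) = (3, 3)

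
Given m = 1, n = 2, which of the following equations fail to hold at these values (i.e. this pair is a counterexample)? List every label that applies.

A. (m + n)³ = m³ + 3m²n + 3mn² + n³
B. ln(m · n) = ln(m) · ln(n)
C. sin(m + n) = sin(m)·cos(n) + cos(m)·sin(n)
Evaluating each claim at the given values:
A. LHS = 27, RHS = 27 → holds here (LHS = RHS)
B. LHS = ln(2) ≈ 0.6931, RHS = 0 → fails here (LHS ≠ RHS)
C. LHS = sin(3) ≈ 0.1411, RHS = sin(1)·cos(2) + sin(2)·cos(1) ≈ 0.1411 → holds here (LHS = RHS)

Answer: B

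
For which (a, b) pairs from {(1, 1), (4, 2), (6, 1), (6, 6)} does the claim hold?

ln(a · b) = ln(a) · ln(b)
Testing each pair:
(1, 1): LHS = 0, RHS = 0 → holds
(4, 2): LHS = ln(8) ≈ 2.079, RHS = ln(2)·ln(4) ≈ 0.9609 → fails
(6, 1): LHS = ln(6) ≈ 1.792, RHS = 0 → fails
(6, 6): LHS = ln(36) ≈ 3.584, RHS = ln(6)² ≈ 3.21 → fails

1 of 4 pairs satisfies the claim.

Answer: (1, 1)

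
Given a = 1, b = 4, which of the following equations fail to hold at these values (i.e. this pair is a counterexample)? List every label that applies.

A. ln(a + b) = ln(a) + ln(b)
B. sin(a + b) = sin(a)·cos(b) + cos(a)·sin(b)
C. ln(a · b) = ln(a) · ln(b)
Evaluating each claim at the given values:
A. LHS = ln(5) ≈ 1.609, RHS = ln(4) ≈ 1.386 → fails here (LHS ≠ RHS)
B. LHS = sin(5) ≈ -0.9589, RHS = sin(1)·cos(4) + sin(4)·cos(1) ≈ -0.9589 → holds here (LHS = RHS)
C. LHS = ln(4) ≈ 1.386, RHS = 0 → fails here (LHS ≠ RHS)

Answer: A, C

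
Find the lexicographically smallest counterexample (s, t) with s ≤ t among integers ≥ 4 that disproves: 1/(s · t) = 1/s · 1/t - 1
Substituting (4, 4) into the claim:
LHS = 1/(4 · 4) = 1/16
RHS = 1/4 · 1/4 - 1 = -15/16

Since LHS ≠ RHS, this pair disproves the claim, and no lexicographically smaller pair (s ≤ t, integers ≥ 4) does.

For instance (11, 11) is also a counterexample (LHS = 1/121, RHS = -120/121), but it's lexicographically larger.

Answer: (s, t) = (4, 4)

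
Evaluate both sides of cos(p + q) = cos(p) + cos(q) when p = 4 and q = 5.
LHS = cos(4 + 5) = cos(9) ≈ -0.9111
RHS = cos(4) + cos(5) ≈ -0.37

LHS ≠ RHS (they differ by about 0.5411), so the equation does not hold here.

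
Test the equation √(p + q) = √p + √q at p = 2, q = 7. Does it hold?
Fails

Substituting p = 2, q = 7:

LHS = √(2 + 7) = 3
RHS = √2 + √7 = √(2) + √(7) ≈ 4.06

LHS ≠ RHS, so the equation does not hold at this point.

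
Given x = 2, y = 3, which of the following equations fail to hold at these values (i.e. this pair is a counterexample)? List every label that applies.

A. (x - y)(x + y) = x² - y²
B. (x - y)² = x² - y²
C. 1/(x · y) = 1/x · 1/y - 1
B, C

Evaluating each claim at the given values:
A. LHS = -5, RHS = -5 → holds here (LHS = RHS)
B. LHS = 1, RHS = -5 → fails here (LHS ≠ RHS)
C. LHS = 1/6, RHS = -5/6 → fails here (LHS ≠ RHS)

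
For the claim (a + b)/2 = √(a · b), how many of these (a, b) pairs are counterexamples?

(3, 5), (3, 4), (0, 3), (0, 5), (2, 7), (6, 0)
6

Testing each pair:
(3, 5): LHS = 4, RHS = √(15) ≈ 3.873 → counterexample
(3, 4): LHS = 7/2, RHS = 2·√(3) ≈ 3.464 → counterexample
(0, 3): LHS = 3/2, RHS = 0 → counterexample
(0, 5): LHS = 5/2, RHS = 0 → counterexample
(2, 7): LHS = 9/2, RHS = √(14) ≈ 3.742 → counterexample
(6, 0): LHS = 3, RHS = 0 → counterexample

That makes 6 counterexamples.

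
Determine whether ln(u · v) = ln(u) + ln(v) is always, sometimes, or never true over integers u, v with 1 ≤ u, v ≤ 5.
The identity holds for every pair in the range. For instance at (u, v) = (5, 4): both sides equal ln(20) ≈ 2.996.

Answer: Always true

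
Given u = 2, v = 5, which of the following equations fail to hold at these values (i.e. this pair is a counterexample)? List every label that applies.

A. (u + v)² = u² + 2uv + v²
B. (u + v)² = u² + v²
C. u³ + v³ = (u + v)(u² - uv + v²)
Evaluating each claim at the given values:
A. LHS = 49, RHS = 49 → holds here (LHS = RHS)
B. LHS = 49, RHS = 29 → fails here (LHS ≠ RHS)
C. LHS = 133, RHS = 133 → holds here (LHS = RHS)

Answer: B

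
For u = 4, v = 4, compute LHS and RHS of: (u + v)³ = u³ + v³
LHS = (4 + 4)³ = 512
RHS = 4³ + 4³ = 128

LHS ≠ RHS, so the equation does not hold here.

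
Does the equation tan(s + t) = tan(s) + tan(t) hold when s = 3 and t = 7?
Fails

Substituting s = 3, t = 7:

LHS = tan(3 + 7) = tan(10) ≈ 0.6484
RHS = tan(3) + tan(7) ≈ 0.7289

LHS ≠ RHS, so the equation does not hold at this point.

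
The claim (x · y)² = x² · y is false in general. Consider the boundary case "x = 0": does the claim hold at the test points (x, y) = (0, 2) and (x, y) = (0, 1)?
At (0, 2): LHS = 0, RHS = 0 → equal
At (0, 1): LHS = 0, RHS = 0 → equal

So the claim does hold at both of these boundary points, even though it is not an identity.

Answer: Yes, holds at both test points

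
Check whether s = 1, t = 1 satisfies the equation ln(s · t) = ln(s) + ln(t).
Holds

Substituting s = 1, t = 1:

LHS = ln(1 · 1) = 0
RHS = ln(1) + ln(1) = 0

LHS = RHS, so the equation holds at this point.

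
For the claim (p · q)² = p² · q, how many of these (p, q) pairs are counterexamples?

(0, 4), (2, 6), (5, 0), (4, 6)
2

Testing each pair:
(0, 4): LHS = 0, RHS = 0 → satisfies claim
(2, 6): LHS = 144, RHS = 24 → counterexample
(5, 0): LHS = 0, RHS = 0 → satisfies claim
(4, 6): LHS = 576, RHS = 96 → counterexample

That makes 2 counterexamples.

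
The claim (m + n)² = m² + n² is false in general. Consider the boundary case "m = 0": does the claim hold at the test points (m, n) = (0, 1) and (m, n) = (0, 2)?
At (0, 1): LHS = 1, RHS = 1 → equal
At (0, 2): LHS = 4, RHS = 4 → equal

So the claim does hold at both of these boundary points, even though it is not an identity.

Answer: Yes, holds at both test points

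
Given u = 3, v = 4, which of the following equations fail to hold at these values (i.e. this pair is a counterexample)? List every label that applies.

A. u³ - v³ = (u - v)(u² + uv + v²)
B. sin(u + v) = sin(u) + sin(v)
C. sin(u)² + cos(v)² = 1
B, C

Evaluating each claim at the given values:
A. LHS = -37, RHS = -37 → holds here (LHS = RHS)
B. LHS = sin(7) ≈ 0.657, RHS = sin(4) + sin(3) ≈ -0.6157 → fails here (LHS ≠ RHS)
C. LHS = sin(3)² + cos(4)² ≈ 0.4472, RHS = 1 → fails here (LHS ≠ RHS)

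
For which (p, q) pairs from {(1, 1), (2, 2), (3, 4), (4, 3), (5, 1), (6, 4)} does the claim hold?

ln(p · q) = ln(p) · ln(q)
Testing each pair:
(1, 1): LHS = 0, RHS = 0 → holds
(2, 2): LHS = ln(4) ≈ 1.386, RHS = ln(2)² ≈ 0.4805 → fails
(3, 4): LHS = ln(12) ≈ 2.485, RHS = ln(3)·ln(4) ≈ 1.523 → fails
(4, 3): LHS = ln(12) ≈ 2.485, RHS = ln(3)·ln(4) ≈ 1.523 → fails
(5, 1): LHS = ln(5) ≈ 1.609, RHS = 0 → fails
(6, 4): LHS = ln(24) ≈ 3.178, RHS = ln(4)·ln(6) ≈ 2.484 → fails

1 of 6 pairs satisfies the claim.

Answer: (1, 1)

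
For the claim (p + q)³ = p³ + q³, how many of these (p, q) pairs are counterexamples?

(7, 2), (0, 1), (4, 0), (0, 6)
1

Testing each pair:
(7, 2): LHS = 729, RHS = 351 → counterexample
(0, 1): LHS = 1, RHS = 1 → satisfies claim
(4, 0): LHS = 64, RHS = 64 → satisfies claim
(0, 6): LHS = 216, RHS = 216 → satisfies claim

That makes 1 counterexample.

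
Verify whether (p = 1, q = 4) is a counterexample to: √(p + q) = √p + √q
Yes

Substituting p = 1, q = 4:
LHS = √(1 + 4) = √(5) ≈ 2.236
RHS = √1 + √4 = 3

Since LHS ≠ RHS, this pair disproves the claim.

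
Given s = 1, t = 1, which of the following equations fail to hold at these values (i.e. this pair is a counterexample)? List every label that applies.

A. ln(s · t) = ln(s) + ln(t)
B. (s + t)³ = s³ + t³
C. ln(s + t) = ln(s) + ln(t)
Evaluating each claim at the given values:
A. LHS = 0, RHS = 0 → holds here (LHS = RHS)
B. LHS = 8, RHS = 2 → fails here (LHS ≠ RHS)
C. LHS = ln(2) ≈ 0.6931, RHS = 0 → fails here (LHS ≠ RHS)

Answer: B, C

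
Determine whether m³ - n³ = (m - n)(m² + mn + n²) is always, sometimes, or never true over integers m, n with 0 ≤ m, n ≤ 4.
The identity holds for every pair in the range. For instance at (m, n) = (3, 2): both sides equal 19.

Answer: Always true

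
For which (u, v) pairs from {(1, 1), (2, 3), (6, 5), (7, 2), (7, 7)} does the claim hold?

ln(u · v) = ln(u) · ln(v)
(1, 1)

Testing each pair:
(1, 1): LHS = 0, RHS = 0 → holds
(2, 3): LHS = ln(6) ≈ 1.792, RHS = ln(2)·ln(3) ≈ 0.7615 → fails
(6, 5): LHS = ln(30) ≈ 3.401, RHS = ln(5)·ln(6) ≈ 2.884 → fails
(7, 2): LHS = ln(14) ≈ 2.639, RHS = ln(2)·ln(7) ≈ 1.349 → fails
(7, 7): LHS = ln(49) ≈ 3.892, RHS = ln(7)² ≈ 3.787 → fails

1 of 5 pairs satisfies the claim.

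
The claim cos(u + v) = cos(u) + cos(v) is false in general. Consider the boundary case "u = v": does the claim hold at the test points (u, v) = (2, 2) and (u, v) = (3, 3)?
No, fails at both test points

At (2, 2): LHS = cos(4) ≈ -0.6536 ≠ RHS = 2·cos(2) ≈ -0.8323
At (3, 3): LHS = cos(6) ≈ 0.9602 ≠ RHS = 2·cos(3) ≈ -1.98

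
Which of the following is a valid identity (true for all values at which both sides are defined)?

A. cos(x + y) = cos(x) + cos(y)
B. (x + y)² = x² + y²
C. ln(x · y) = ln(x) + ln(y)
C

A: fails at (3, 3) — LHS = cos(6) ≈ 0.9602, RHS = 2·cos(3) ≈ -1.98.
B: fails at (2, 5) — LHS = 49, RHS = 29.
C: holds — e.g. at (3, 4), both sides equal ln(12) ≈ 2.485.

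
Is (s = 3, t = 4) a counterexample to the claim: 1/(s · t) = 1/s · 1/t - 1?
Yes

Substituting s = 3, t = 4:
LHS = 1/(3 · 4) = 1/12
RHS = 1/3 · 1/4 - 1 = -11/12

Since LHS ≠ RHS, this pair disproves the claim.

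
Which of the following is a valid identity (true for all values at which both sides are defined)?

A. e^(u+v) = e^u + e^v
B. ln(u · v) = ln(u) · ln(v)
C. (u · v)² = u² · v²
C

A: fails at (3, 5) — LHS = e^8 ≈ 2981, RHS = e^3 + e^5 ≈ 168.5.
B: fails at (3, 4) — LHS = ln(12) ≈ 2.485, RHS = ln(3)·ln(4) ≈ 1.523.
C: holds — e.g. at (2, 2), both sides equal 16.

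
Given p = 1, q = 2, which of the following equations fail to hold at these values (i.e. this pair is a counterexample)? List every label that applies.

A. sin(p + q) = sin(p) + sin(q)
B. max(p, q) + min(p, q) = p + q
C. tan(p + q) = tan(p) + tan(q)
Evaluating each claim at the given values:
A. LHS = sin(3) ≈ 0.1411, RHS = sin(1) + sin(2) ≈ 1.751 → fails here (LHS ≠ RHS)
B. LHS = 3, RHS = 3 → holds here (LHS = RHS)
C. LHS = tan(3) ≈ -0.1425, RHS = tan(2) + tan(1) ≈ -0.6276 → fails here (LHS ≠ RHS)

Answer: A, C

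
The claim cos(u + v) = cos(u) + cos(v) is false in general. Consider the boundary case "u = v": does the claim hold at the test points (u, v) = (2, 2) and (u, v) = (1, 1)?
No, fails at both test points

At (2, 2): LHS = cos(4) ≈ -0.6536 ≠ RHS = 2·cos(2) ≈ -0.8323
At (1, 1): LHS = cos(2) ≈ -0.4161 ≠ RHS = 2·cos(1) ≈ 1.081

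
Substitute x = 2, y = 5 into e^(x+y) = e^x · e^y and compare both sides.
LHS = e^(2+5) = e^7 ≈ 1097
RHS = e^2 · e^5 = e^7 ≈ 1097

LHS = RHS: the two sides agree.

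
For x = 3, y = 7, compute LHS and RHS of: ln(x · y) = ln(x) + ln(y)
LHS = ln(3 · 7) = ln(21) ≈ 3.045
RHS = ln(3) + ln(7) ≈ 3.045

LHS = RHS: the two sides agree.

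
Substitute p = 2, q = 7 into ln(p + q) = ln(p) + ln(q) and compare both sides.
LHS = ln(2 + 7) = ln(9) ≈ 2.197
RHS = ln(2) + ln(7) ≈ 2.639

LHS ≠ RHS (they differ by about 0.4418), so the equation does not hold here.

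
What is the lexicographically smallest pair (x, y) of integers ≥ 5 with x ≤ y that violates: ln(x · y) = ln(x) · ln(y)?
(x, y) = (5, 5)

Substituting (5, 5) into the claim:
LHS = ln(5 · 5) = ln(25) ≈ 3.219
RHS = ln(5) · ln(5) = ln(5)² ≈ 2.59

Since LHS ≠ RHS, this pair disproves the claim, and no lexicographically smaller pair (x ≤ y, integers ≥ 5) does.

For instance (7, 11) is also a counterexample (LHS = ln(77) ≈ 4.344, RHS = ln(7)·ln(11) ≈ 4.666), but it's lexicographically larger.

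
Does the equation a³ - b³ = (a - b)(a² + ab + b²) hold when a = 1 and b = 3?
Substituting a = 1, b = 3:

LHS = 1³ - 3³ = -26
RHS = (1 - 3)(1² + 1·3 + 3²) = -26

LHS = RHS, so the equation holds at this point.

Answer: Holds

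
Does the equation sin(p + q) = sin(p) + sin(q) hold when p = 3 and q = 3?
Substituting p = 3, q = 3:

LHS = sin(3 + 3) = sin(6) ≈ -0.2794
RHS = sin(3) + sin(3) = 2·sin(3) ≈ 0.2822

LHS ≠ RHS, so the equation does not hold at this point.

Answer: Fails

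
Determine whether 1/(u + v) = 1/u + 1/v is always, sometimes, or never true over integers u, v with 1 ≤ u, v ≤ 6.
The claim fails for every pair in the range. For instance at (u, v) = (3, 1): LHS = 1/4, RHS = 4/3.

Answer: Never true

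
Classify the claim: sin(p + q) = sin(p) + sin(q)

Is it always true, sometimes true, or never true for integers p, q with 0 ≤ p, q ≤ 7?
Sometimes true

It holds at (p, q) = (0, 3) (both sides equal sin(3) ≈ 0.1411), but fails at (p, q) = (2, 7) (LHS = sin(9) ≈ 0.4121, RHS = sin(7) + sin(2) ≈ 1.566).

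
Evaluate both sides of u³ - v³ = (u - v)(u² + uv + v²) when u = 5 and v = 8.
LHS = 5³ - 8³ = -387
RHS = (5 - 8)(5² + 5·8 + 8²) = -387

LHS = RHS: the two sides agree.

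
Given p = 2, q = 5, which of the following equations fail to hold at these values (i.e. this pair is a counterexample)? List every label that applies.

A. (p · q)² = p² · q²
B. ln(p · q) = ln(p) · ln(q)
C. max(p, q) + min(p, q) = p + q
Evaluating each claim at the given values:
A. LHS = 100, RHS = 100 → holds here (LHS = RHS)
B. LHS = ln(10) ≈ 2.303, RHS = ln(2)·ln(5) ≈ 1.116 → fails here (LHS ≠ RHS)
C. LHS = 7, RHS = 7 → holds here (LHS = RHS)

Answer: B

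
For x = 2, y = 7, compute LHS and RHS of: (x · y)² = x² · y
LHS = (2 · 7)² = 196
RHS = 2² · 7 = 28

LHS ≠ RHS, so the equation does not hold here.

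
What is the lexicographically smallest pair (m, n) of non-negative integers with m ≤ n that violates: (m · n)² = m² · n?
(m, n) = (1, 2)

At (0, 0): both sides equal 0, so it holds there.

Substituting (1, 2) into the claim:
LHS = (1 · 2)² = 4
RHS = 1² · 2 = 2

Since LHS ≠ RHS, this pair disproves the claim, and no lexicographically smaller pair (m ≤ n, non-negative integers) does.

For instance (6, 6) is also a counterexample (LHS = 1296, RHS = 216), but it's lexicographically larger.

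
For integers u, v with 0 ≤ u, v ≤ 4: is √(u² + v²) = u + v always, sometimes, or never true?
Sometimes true

It holds at (u, v) = (4, 0) (both sides equal 4), but fails at (u, v) = (1, 3) (LHS = √(10) ≈ 3.162, RHS = 4).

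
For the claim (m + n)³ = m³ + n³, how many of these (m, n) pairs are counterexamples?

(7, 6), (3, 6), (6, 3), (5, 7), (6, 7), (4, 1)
6

Testing each pair:
(7, 6): LHS = 2197, RHS = 559 → counterexample
(3, 6): LHS = 729, RHS = 243 → counterexample
(6, 3): LHS = 729, RHS = 243 → counterexample
(5, 7): LHS = 1728, RHS = 468 → counterexample
(6, 7): LHS = 2197, RHS = 559 → counterexample
(4, 1): LHS = 125, RHS = 65 → counterexample

That makes 6 counterexamples.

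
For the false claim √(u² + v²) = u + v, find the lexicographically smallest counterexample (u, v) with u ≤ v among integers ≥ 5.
(u, v) = (5, 5)

Substituting (5, 5) into the claim:
LHS = √(5² + 5²) = 5·√(2) ≈ 7.071
RHS = 5 + 5 = 10

Since LHS ≠ RHS, this pair disproves the claim, and no lexicographically smaller pair (u ≤ v, integers ≥ 5) does.

For instance (9, 12) is also a counterexample (LHS = 15, RHS = 21), but it's lexicographically larger.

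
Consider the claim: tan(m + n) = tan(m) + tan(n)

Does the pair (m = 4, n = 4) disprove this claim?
Yes

Substituting m = 4, n = 4:
LHS = tan(4 + 4) = tan(8) ≈ -6.8
RHS = tan(4) + tan(4) = 2·tan(4) ≈ 2.316

Since LHS ≠ RHS, this pair disproves the claim.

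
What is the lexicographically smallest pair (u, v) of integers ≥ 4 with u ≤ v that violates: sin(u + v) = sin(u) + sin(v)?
Substituting (4, 4) into the claim:
LHS = sin(4 + 4) = sin(8) ≈ 0.9894
RHS = sin(4) + sin(4) = 2·sin(4) ≈ -1.514

Since LHS ≠ RHS, this pair disproves the claim, and no lexicographically smaller pair (u ≤ v, integers ≥ 4) does.

For instance (5, 11) is also a counterexample (LHS = sin(16) ≈ -0.2879, RHS = sin(11) + sin(5) ≈ -1.959), but it's lexicographically larger.

Answer: (u, v) = (4, 4)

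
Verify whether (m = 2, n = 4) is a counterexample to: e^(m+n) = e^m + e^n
Yes

Substituting m = 2, n = 4:
LHS = e^(2+4) = e^6 ≈ 403.4
RHS = e^2 + e^4 ≈ 61.99

Since LHS ≠ RHS, this pair disproves the claim.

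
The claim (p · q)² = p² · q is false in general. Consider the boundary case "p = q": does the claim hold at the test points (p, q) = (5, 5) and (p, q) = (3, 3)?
No, fails at both test points

At (5, 5): LHS = 625 ≠ RHS = 125
At (3, 3): LHS = 81 ≠ RHS = 27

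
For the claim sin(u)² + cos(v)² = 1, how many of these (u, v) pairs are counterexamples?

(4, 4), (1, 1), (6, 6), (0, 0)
0

Testing each pair:
(4, 4): LHS = cos(4)² + sin(4)² = 1, RHS = 1 → satisfies claim
(1, 1): LHS = cos(1)² + sin(1)² = 1, RHS = 1 → satisfies claim
(6, 6): LHS = sin(6)² + cos(6)² = 1, RHS = 1 → satisfies claim
(0, 0): LHS = 1, RHS = 1 → satisfies claim

That makes 0 counterexamples.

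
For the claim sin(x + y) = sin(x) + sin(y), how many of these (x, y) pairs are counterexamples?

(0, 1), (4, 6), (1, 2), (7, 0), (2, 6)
Testing each pair:
(0, 1): LHS = sin(1) ≈ 0.8415, RHS = sin(1) ≈ 0.8415 → satisfies claim
(4, 6): LHS = sin(10) ≈ -0.544, RHS = sin(4) + sin(6) ≈ -1.036 → counterexample
(1, 2): LHS = sin(3) ≈ 0.1411, RHS = sin(1) + sin(2) ≈ 1.751 → counterexample
(7, 0): LHS = sin(7) ≈ 0.657, RHS = sin(7) ≈ 0.657 → satisfies claim
(2, 6): LHS = sin(8) ≈ 0.9894, RHS = sin(6) + sin(2) ≈ 0.6299 → counterexample

That makes 3 counterexamples.

Answer: 3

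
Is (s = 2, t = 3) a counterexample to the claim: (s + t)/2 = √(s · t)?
Yes

Substituting s = 2, t = 3:
LHS = (2 + 3)/2 = 5/2
RHS = √(2 · 3) = √(6) ≈ 2.449

Since LHS ≠ RHS, this pair disproves the claim.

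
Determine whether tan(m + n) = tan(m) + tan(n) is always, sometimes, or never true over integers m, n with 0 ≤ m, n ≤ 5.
Sometimes true

It holds at (m, n) = (0, 3) (both sides equal tan(3) ≈ -0.1425), but fails at (m, n) = (1, 4) (LHS = tan(5) ≈ -3.381, RHS = tan(4) + tan(1) ≈ 2.715).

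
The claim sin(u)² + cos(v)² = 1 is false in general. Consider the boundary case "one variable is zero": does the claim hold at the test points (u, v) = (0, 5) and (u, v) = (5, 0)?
At (0, 5): LHS = cos(5)² ≈ 0.08046 ≠ RHS = 1
At (5, 0): LHS = sin(5)² + 1 ≈ 1.92 ≠ RHS = 1

Answer: No, fails at both test points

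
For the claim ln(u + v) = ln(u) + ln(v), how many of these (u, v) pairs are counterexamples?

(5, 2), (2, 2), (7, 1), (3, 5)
3

Testing each pair:
(5, 2): LHS = ln(7) ≈ 1.946, RHS = ln(2) + ln(5) ≈ 2.303 → counterexample
(2, 2): LHS = ln(4) ≈ 1.386, RHS = 2·ln(2) ≈ 1.386 → satisfies claim
(7, 1): LHS = ln(8) ≈ 2.079, RHS = ln(7) ≈ 1.946 → counterexample
(3, 5): LHS = ln(8) ≈ 2.079, RHS = ln(3) + ln(5) ≈ 2.708 → counterexample

That makes 3 counterexamples.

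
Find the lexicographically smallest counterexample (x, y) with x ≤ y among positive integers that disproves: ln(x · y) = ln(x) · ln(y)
Substituting (1, 2) into the claim:
LHS = ln(1 · 2) = ln(2) ≈ 0.6931
RHS = ln(1) · ln(2) = 0

Since LHS ≠ RHS, this pair disproves the claim, and no lexicographically smaller pair (x ≤ y, positive integers) does.

For instance (5, 5) is also a counterexample (LHS = ln(25) ≈ 3.219, RHS = ln(5)² ≈ 2.59), but it's lexicographically larger.

Answer: (x, y) = (1, 2)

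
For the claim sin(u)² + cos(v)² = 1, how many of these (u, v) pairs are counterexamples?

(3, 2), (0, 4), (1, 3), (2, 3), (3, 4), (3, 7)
Testing each pair:
(3, 2): LHS = sin(3)² + cos(2)² ≈ 0.1931, RHS = 1 → counterexample
(0, 4): LHS = cos(4)² ≈ 0.4272, RHS = 1 → counterexample
(1, 3): LHS = sin(1)² + cos(3)² ≈ 1.688, RHS = 1 → counterexample
(2, 3): LHS = sin(2)² + cos(3)² ≈ 1.807, RHS = 1 → counterexample
(3, 4): LHS = sin(3)² + cos(4)² ≈ 0.4472, RHS = 1 → counterexample
(3, 7): LHS = sin(3)² + cos(7)² ≈ 0.5883, RHS = 1 → counterexample

That makes 6 counterexamples.

Answer: 6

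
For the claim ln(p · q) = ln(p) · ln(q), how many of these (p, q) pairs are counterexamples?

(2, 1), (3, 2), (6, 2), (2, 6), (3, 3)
Testing each pair:
(2, 1): LHS = ln(2) ≈ 0.6931, RHS = 0 → counterexample
(3, 2): LHS = ln(6) ≈ 1.792, RHS = ln(2)·ln(3) ≈ 0.7615 → counterexample
(6, 2): LHS = ln(12) ≈ 2.485, RHS = ln(2)·ln(6) ≈ 1.242 → counterexample
(2, 6): LHS = ln(12) ≈ 2.485, RHS = ln(2)·ln(6) ≈ 1.242 → counterexample
(3, 3): LHS = ln(9) ≈ 2.197, RHS = ln(3)² ≈ 1.207 → counterexample

That makes 5 counterexamples.

Answer: 5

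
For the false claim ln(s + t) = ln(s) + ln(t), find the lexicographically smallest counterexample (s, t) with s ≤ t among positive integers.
Substituting (1, 1) into the claim:
LHS = ln(1 + 1) = ln(2) ≈ 0.6931
RHS = ln(1) + ln(1) = 0

Since LHS ≠ RHS, this pair disproves the claim, and no lexicographically smaller pair (s ≤ t, positive integers) does.

For instance (2, 5) is also a counterexample (LHS = ln(7) ≈ 1.946, RHS = ln(2) + ln(5) ≈ 2.303), but it's lexicographically larger.

Answer: (s, t) = (1, 1)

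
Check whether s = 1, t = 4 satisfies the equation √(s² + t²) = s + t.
Fails

Substituting s = 1, t = 4:

LHS = √(1² + 4²) = √(17) ≈ 4.123
RHS = 1 + 4 = 5

LHS ≠ RHS, so the equation does not hold at this point.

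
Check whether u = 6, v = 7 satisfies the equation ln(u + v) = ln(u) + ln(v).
Fails

Substituting u = 6, v = 7:

LHS = ln(6 + 7) = ln(13) ≈ 2.565
RHS = ln(6) + ln(7) ≈ 3.738

LHS ≠ RHS, so the equation does not hold at this point.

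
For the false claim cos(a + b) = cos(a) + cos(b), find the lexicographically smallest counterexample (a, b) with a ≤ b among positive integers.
(a, b) = (1, 1)

Substituting (1, 1) into the claim:
LHS = cos(1 + 1) = cos(2) ≈ -0.4161
RHS = cos(1) + cos(1) = 2·cos(1) ≈ 1.081

Since LHS ≠ RHS, this pair disproves the claim, and no lexicographically smaller pair (a ≤ b, positive integers) does.

For instance (1, 2) is also a counterexample (LHS = cos(3) ≈ -0.99, RHS = cos(2) + cos(1) ≈ 0.1242), but it's lexicographically larger.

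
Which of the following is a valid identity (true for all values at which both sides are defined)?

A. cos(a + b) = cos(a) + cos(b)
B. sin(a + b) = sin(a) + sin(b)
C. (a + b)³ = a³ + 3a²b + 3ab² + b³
C

A: fails at (4, 4) — LHS = cos(8) ≈ -0.1455, RHS = 2·cos(4) ≈ -1.307.
B: fails at (1, 5) — LHS = sin(6) ≈ -0.2794, RHS = sin(5) + sin(1) ≈ -0.1175.
C: holds — e.g. at (1, 5), both sides equal 216.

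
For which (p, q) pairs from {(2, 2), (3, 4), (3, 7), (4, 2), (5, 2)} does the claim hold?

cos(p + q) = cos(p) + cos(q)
Testing each pair:
(2, 2): LHS = cos(4) ≈ -0.6536, RHS = 2·cos(2) ≈ -0.8323 → fails
(3, 4): LHS = cos(7) ≈ 0.7539, RHS = cos(3) + cos(4) ≈ -1.644 → fails
(3, 7): LHS = cos(10) ≈ -0.8391, RHS = cos(3) + cos(7) ≈ -0.2361 → fails
(4, 2): LHS = cos(6) ≈ 0.9602, RHS = cos(4) + cos(2) ≈ -1.07 → fails
(5, 2): LHS = cos(7) ≈ 0.7539, RHS = cos(2) + cos(5) ≈ -0.1325 → fails

No pair satisfies the claim.

Answer: None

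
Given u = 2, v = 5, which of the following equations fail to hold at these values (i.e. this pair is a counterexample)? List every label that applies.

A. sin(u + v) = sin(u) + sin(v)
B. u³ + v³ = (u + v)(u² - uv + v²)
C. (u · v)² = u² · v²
A

Evaluating each claim at the given values:
A. LHS = sin(7) ≈ 0.657, RHS = sin(5) + sin(2) ≈ -0.04963 → fails here (LHS ≠ RHS)
B. LHS = 133, RHS = 133 → holds here (LHS = RHS)
C. LHS = 100, RHS = 100 → holds here (LHS = RHS)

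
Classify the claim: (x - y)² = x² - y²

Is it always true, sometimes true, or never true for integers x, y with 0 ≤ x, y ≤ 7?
Sometimes true

It holds at (x, y) = (3, 0) (both sides equal 9), but fails at (x, y) = (4, 2) (LHS = 4, RHS = 12).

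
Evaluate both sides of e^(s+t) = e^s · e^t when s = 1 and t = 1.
LHS = e^(1+1) = e^2 ≈ 7.389
RHS = e^1 · e^1 = e^2 ≈ 7.389

LHS = RHS: the two sides agree.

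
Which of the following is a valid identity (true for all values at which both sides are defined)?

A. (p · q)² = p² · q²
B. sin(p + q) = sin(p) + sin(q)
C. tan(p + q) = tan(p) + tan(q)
A

A: holds — e.g. at (2, 4), both sides equal 64.
B: fails at (1, 4) — LHS = sin(5) ≈ -0.9589, RHS = sin(4) + sin(1) ≈ 0.08467.
C: fails at (3, 7) — LHS = tan(10) ≈ 0.6484, RHS = tan(3) + tan(7) ≈ 0.7289.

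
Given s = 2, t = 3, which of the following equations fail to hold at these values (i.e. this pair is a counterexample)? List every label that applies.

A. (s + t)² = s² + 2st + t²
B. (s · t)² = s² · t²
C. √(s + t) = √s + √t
C

Evaluating each claim at the given values:
A. LHS = 25, RHS = 25 → holds here (LHS = RHS)
B. LHS = 36, RHS = 36 → holds here (LHS = RHS)
C. LHS = √(5) ≈ 2.236, RHS = √(2) + √(3) ≈ 3.146 → fails here (LHS ≠ RHS)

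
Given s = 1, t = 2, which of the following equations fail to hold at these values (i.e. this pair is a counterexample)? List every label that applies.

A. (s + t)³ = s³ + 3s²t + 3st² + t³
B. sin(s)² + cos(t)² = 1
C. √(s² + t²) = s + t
Evaluating each claim at the given values:
A. LHS = 27, RHS = 27 → holds here (LHS = RHS)
B. LHS = cos(2)² + sin(1)² ≈ 0.8813, RHS = 1 → fails here (LHS ≠ RHS)
C. LHS = √(5) ≈ 2.236, RHS = 3 → fails here (LHS ≠ RHS)

Answer: B, C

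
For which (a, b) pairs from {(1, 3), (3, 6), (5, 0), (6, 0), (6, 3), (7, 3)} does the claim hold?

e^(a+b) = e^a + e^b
None

Testing each pair:
(1, 3): LHS = e^4 ≈ 54.6, RHS = e + e^3 ≈ 22.8 → fails
(3, 6): LHS = e^9 ≈ 8103, RHS = e^3 + e^6 ≈ 423.5 → fails
(5, 0): LHS = e^5 ≈ 148.4, RHS = 1 + e^5 ≈ 149.4 → fails
(6, 0): LHS = e^6 ≈ 403.4, RHS = 1 + e^6 ≈ 404.4 → fails
(6, 3): LHS = e^9 ≈ 8103, RHS = e^3 + e^6 ≈ 423.5 → fails
(7, 3): LHS = e^10 ≈ 22026.5, RHS = e^3 + e^7 ≈ 1117 → fails

No pair satisfies the claim.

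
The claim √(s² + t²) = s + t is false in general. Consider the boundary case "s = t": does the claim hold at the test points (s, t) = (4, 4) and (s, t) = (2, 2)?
No, fails at both test points

At (4, 4): LHS = 4·√(2) ≈ 5.657 ≠ RHS = 8
At (2, 2): LHS = 2·√(2) ≈ 2.828 ≠ RHS = 4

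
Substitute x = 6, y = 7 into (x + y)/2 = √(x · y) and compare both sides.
LHS = (6 + 7)/2 = 13/2
RHS = √(6 · 7) = √(42) ≈ 6.481

LHS ≠ RHS (they differ by about 0.01926), so the equation does not hold here.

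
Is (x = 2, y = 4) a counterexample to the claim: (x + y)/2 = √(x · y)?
Yes

Substituting x = 2, y = 4:
LHS = (2 + 4)/2 = 3
RHS = √(2 · 4) = 2·√(2) ≈ 2.828

Since LHS ≠ RHS, this pair disproves the claim.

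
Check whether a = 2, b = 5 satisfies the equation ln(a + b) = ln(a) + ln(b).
Substituting a = 2, b = 5:

LHS = ln(2 + 5) = ln(7) ≈ 1.946
RHS = ln(2) + ln(5) ≈ 2.303

LHS ≠ RHS, so the equation does not hold at this point.

Answer: Fails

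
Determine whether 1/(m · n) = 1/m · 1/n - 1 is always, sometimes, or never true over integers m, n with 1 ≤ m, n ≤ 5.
Never true

The claim fails for every pair in the range. For instance at (m, n) = (2, 5): LHS = 1/10, RHS = -9/10.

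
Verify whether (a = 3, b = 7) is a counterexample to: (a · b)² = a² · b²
No

Substituting a = 3, b = 7:
LHS = (3 · 7)² = 441
RHS = 3² · 7² = 441

The sides agree, so this pair does not disprove the claim.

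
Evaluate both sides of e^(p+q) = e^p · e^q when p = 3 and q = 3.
LHS = e^(3+3) = e^6 ≈ 403.4
RHS = e^3 · e^3 = e^6 ≈ 403.4

LHS = RHS: the two sides agree.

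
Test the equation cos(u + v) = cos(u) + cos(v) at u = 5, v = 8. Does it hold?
Substituting u = 5, v = 8:

LHS = cos(5 + 8) = cos(13) ≈ 0.9074
RHS = cos(5) + cos(8) ≈ 0.1382

LHS ≠ RHS, so the equation does not hold at this point.

Answer: Fails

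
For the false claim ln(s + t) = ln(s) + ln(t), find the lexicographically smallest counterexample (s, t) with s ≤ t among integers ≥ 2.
At (2, 2): both sides equal ln(4) ≈ 1.386, so it holds there.

Substituting (2, 3) into the claim:
LHS = ln(2 + 3) = ln(5) ≈ 1.609
RHS = ln(2) + ln(3) ≈ 1.792

Since LHS ≠ RHS, this pair disproves the claim, and no lexicographically smaller pair (s ≤ t, integers ≥ 2) does.

For instance (7, 7) is also a counterexample (LHS = ln(14) ≈ 2.639, RHS = 2·ln(7) ≈ 3.892), but it's lexicographically larger.

Answer: (s, t) = (2, 3)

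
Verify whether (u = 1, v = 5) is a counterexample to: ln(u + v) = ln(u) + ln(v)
Yes

Substituting u = 1, v = 5:
LHS = ln(1 + 5) = ln(6) ≈ 1.792
RHS = ln(1) + ln(5) = ln(5) ≈ 1.609

Since LHS ≠ RHS, this pair disproves the claim.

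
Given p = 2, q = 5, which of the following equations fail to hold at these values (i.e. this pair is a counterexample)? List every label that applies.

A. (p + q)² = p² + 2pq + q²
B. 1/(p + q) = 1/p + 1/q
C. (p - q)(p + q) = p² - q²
Evaluating each claim at the given values:
A. LHS = 49, RHS = 49 → holds here (LHS = RHS)
B. LHS = 1/7, RHS = 7/10 → fails here (LHS ≠ RHS)
C. LHS = -21, RHS = -21 → holds here (LHS = RHS)

Answer: B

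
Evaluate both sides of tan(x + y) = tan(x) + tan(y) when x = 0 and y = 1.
LHS = tan(0 + 1) = tan(1) ≈ 1.557
RHS = tan(0) + tan(1) = tan(1) ≈ 1.557

LHS = RHS: the two sides agree.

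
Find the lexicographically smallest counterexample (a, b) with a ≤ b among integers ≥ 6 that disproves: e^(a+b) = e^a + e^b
Substituting (6, 6) into the claim:
LHS = e^(6+6) = e^12 ≈ 162754.8
RHS = e^6 + e^6 = 2·e^6 ≈ 806.9

Since LHS ≠ RHS, this pair disproves the claim, and no lexicographically smaller pair (a ≤ b, integers ≥ 6) does.

For instance (7, 11) is also a counterexample (LHS = e^18 ≈ 65659969.1, RHS = e^7 + e^11 ≈ 60970.8), but it's lexicographically larger.

Answer: (a, b) = (6, 6)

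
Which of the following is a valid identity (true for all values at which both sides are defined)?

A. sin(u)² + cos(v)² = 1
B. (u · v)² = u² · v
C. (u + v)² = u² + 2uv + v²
C

A: fails at (2, 4) — LHS = cos(4)² + sin(2)² ≈ 1.254, RHS = 1.
B: fails at (2, 4) — LHS = 64, RHS = 16.
C: holds — e.g. at (1, 4), both sides equal 25.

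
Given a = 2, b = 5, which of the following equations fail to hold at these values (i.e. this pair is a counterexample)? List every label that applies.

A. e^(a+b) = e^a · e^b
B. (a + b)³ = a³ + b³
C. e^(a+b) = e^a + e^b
B, C

Evaluating each claim at the given values:
A. LHS = e^7 ≈ 1097, RHS = e^7 ≈ 1097 → holds here (LHS = RHS)
B. LHS = 343, RHS = 133 → fails here (LHS ≠ RHS)
C. LHS = e^7 ≈ 1097, RHS = e^2 + e^5 ≈ 155.8 → fails here (LHS ≠ RHS)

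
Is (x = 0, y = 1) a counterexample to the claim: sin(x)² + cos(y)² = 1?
Yes

Substituting x = 0, y = 1:
LHS = sin(0)² + cos(1)² = cos(1)² ≈ 0.2919
RHS = 1

Since LHS ≠ RHS, this pair disproves the claim.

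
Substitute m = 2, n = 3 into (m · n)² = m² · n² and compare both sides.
LHS = (2 · 3)² = 36
RHS = 2² · 3² = 36

LHS = RHS: the two sides agree.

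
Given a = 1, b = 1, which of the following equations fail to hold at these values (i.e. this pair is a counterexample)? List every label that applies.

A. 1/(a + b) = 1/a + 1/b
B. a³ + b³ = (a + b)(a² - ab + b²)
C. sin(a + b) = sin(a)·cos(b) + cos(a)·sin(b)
Evaluating each claim at the given values:
A. LHS = 1/2, RHS = 2 → fails here (LHS ≠ RHS)
B. LHS = 2, RHS = 2 → holds here (LHS = RHS)
C. LHS = sin(2) ≈ 0.9093, RHS = 2·sin(1)·cos(1) ≈ 0.9093 → holds here (LHS = RHS)

Answer: A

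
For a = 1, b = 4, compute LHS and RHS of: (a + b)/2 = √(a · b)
LHS = (1 + 4)/2 = 5/2
RHS = √(1 · 4) = 2

LHS ≠ RHS, so the equation does not hold here.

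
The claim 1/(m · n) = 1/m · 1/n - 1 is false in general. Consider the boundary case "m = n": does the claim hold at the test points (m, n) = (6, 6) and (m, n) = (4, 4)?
No, fails at both test points

At (6, 6): LHS = 1/36 ≠ RHS = -35/36
At (4, 4): LHS = 1/16 ≠ RHS = -15/16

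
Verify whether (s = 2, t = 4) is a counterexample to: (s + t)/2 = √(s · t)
Yes

Substituting s = 2, t = 4:
LHS = (2 + 4)/2 = 3
RHS = √(2 · 4) = 2·√(2) ≈ 2.828

Since LHS ≠ RHS, this pair disproves the claim.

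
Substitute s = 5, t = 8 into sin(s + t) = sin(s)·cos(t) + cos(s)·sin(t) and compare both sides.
LHS = sin(5 + 8) = sin(13) ≈ 0.4202
RHS = sin(5)·cos(8) + cos(5)·sin(8) = sin(5)·cos(8) + sin(8)·cos(5) ≈ 0.4202

LHS = RHS: the two sides agree.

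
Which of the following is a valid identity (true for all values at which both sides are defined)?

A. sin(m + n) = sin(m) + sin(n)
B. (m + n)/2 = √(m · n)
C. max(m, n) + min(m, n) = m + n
A: fails at (3, 7) — LHS = sin(10) ≈ -0.544, RHS = sin(3) + sin(7) ≈ 0.7981.
B: fails at (4, 6) — LHS = 5, RHS = 2·√(6) ≈ 4.899.
C: holds — e.g. at (3, 7), both sides equal 10.

Answer: C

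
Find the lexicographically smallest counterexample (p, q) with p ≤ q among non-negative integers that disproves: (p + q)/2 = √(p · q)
Substituting (0, 1) into the claim:
LHS = (0 + 1)/2 = 1/2
RHS = √(0 · 1) = 0

Since LHS ≠ RHS, this pair disproves the claim, and no lexicographically smaller pair (p ≤ q, non-negative integers) does.

For instance (0, 3) is also a counterexample (LHS = 3/2, RHS = 0), but it's lexicographically larger.

Answer: (p, q) = (0, 1)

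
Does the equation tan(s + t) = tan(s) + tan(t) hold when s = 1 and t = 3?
Substituting s = 1, t = 3:

LHS = tan(1 + 3) = tan(4) ≈ 1.158
RHS = tan(1) + tan(3) ≈ 1.415

LHS ≠ RHS, so the equation does not hold at this point.

Answer: Fails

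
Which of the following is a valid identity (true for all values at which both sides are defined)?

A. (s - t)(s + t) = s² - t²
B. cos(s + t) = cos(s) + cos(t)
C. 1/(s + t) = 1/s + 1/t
A: holds — e.g. at (2, 4), both sides equal -12.
B: fails at (2, 7) — LHS = cos(9) ≈ -0.9111, RHS = cos(2) + cos(7) ≈ 0.3378.
C: fails at (2, 5) — LHS = 1/7, RHS = 7/10.

Answer: A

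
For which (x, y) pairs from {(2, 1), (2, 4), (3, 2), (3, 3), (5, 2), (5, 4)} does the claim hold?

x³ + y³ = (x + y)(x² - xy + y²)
All pairs

Testing each pair:
(2, 1): LHS = 9, RHS = 9 → holds
(2, 4): LHS = 72, RHS = 72 → holds
(3, 2): LHS = 35, RHS = 35 → holds
(3, 3): LHS = 54, RHS = 54 → holds
(5, 2): LHS = 133, RHS = 133 → holds
(5, 4): LHS = 189, RHS = 189 → holds

Every pair satisfies the claim.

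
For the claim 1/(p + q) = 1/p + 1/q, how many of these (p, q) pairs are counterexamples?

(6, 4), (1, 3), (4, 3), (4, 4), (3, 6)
5

Testing each pair:
(6, 4): LHS = 1/10, RHS = 5/12 → counterexample
(1, 3): LHS = 1/4, RHS = 4/3 → counterexample
(4, 3): LHS = 1/7, RHS = 7/12 → counterexample
(4, 4): LHS = 1/8, RHS = 1/2 → counterexample
(3, 6): LHS = 1/9, RHS = 1/2 → counterexample

That makes 5 counterexamples.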